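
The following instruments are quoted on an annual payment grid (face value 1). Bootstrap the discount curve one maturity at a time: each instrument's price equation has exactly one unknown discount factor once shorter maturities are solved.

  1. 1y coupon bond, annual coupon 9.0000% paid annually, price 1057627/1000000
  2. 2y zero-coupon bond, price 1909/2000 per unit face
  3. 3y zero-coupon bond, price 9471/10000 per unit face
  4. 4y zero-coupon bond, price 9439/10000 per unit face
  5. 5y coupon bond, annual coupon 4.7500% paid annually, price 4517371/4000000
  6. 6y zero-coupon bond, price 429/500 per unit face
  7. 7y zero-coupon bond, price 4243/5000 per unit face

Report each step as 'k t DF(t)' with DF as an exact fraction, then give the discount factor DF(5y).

1 1 9703/10000
2 2 1909/2000
3 3 9471/10000
4 4 9439/10000
5 5 9051/10000
6 6 429/500
7 7 4243/5000
DF(5y) = 9051/10000 ≈ 0.905100

step 1 [1y] bond c/1=9/100: DF=(1057627/1000000 − 9/100·(0))/(1+9/100) = 9703/10000 ≈ 0.970300
step 2 [2y] zero: DF = P = 1909/2000 ≈ 0.954500
step 3 [3y] zero: DF = P = 9471/10000 ≈ 0.947100
step 4 [4y] zero: DF = P = 9439/10000 ≈ 0.943900
step 5 [5y] bond c/1=19/400: DF=(4517371/4000000 − 19/400·(0.970300+0.954500+0.947100+0.943900))/(1+19/400) = 9051/10000 ≈ 0.905100
step 6 [6y] zero: DF = P = 429/500 ≈ 0.858000
step 7 [7y] zero: DF = P = 4243/5000 ≈ 0.848600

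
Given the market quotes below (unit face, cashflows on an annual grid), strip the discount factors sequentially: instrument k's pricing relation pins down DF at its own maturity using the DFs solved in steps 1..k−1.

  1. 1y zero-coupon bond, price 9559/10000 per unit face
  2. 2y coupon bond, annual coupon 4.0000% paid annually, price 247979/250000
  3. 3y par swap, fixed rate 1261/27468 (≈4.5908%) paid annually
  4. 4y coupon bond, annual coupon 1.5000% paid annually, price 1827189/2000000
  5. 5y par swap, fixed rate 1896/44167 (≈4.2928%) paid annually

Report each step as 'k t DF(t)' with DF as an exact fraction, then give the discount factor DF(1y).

step 1 [1y] zero: DF = P = 9559/10000 ≈ 0.955900
step 2 [2y] bond c/1=1/25: DF=(247979/250000 − 1/25·(0.955900))/(1+1/25) = 917/1000 ≈ 0.917000
step 3 [3y] swap r/1=1261/27468: DF=(1 − 1261/27468·(0.955900+0.917000))/(1+1261/27468) = 8739/10000 ≈ 0.873900
step 4 [4y] bond c/1=3/200: DF=(1827189/2000000 − 3/200·(0.955900+0.917000+0.873900))/(1+3/200) = 1719/2000 ≈ 0.859500
step 5 [5y] swap r/1=1896/44167: DF=(1 − 1896/44167·(0.955900+0.917000+0.873900+0.859500))/(1+1896/44167) = 1013/1250 ≈ 0.810400

1 1 9559/10000
2 2 917/1000
3 3 8739/10000
4 4 1719/2000
5 5 1013/1250
DF(1y) = 9559/10000 ≈ 0.955900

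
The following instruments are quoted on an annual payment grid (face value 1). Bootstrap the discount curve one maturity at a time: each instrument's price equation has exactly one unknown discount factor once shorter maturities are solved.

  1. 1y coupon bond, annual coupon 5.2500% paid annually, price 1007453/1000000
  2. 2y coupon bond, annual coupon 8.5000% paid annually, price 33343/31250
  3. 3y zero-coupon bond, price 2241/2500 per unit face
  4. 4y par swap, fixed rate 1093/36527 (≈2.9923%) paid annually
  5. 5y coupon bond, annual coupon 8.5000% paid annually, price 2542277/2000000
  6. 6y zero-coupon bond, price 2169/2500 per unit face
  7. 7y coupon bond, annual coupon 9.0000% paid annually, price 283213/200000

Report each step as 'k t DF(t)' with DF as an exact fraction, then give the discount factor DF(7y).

step 1 [1y] bond c/1=21/400: DF=(1007453/1000000 − 21/400·(0))/(1+21/400) = 2393/2500 ≈ 0.957200
step 2 [2y] bond c/1=17/200: DF=(33343/31250 − 17/200·(0.957200))/(1+17/200) = 2271/2500 ≈ 0.908400
step 3 [3y] zero: DF = P = 2241/2500 ≈ 0.896400
step 4 [4y] swap r/1=1093/36527: DF=(1 − 1093/36527·(0.957200+0.908400+0.896400))/(1+1093/36527) = 8907/10000 ≈ 0.890700
step 5 [5y] bond c/1=17/200: DF=(2542277/2000000 − 17/200·(0.957200+0.908400+0.896400+0.890700))/(1+17/200) = 4427/5000 ≈ 0.885400
step 6 [6y] zero: DF = P = 2169/2500 ≈ 0.867600
step 7 [7y] bond c/1=9/100: DF=(283213/200000 − 9/100·(0.957200+0.908400+0.896400+0.890700+0.885400+0.867600))/(1+9/100) = 533/625 ≈ 0.852800

1 1 2393/2500
2 2 2271/2500
3 3 2241/2500
4 4 8907/10000
5 5 4427/5000
6 6 2169/2500
7 7 533/625
DF(7y) = 533/625 ≈ 0.852800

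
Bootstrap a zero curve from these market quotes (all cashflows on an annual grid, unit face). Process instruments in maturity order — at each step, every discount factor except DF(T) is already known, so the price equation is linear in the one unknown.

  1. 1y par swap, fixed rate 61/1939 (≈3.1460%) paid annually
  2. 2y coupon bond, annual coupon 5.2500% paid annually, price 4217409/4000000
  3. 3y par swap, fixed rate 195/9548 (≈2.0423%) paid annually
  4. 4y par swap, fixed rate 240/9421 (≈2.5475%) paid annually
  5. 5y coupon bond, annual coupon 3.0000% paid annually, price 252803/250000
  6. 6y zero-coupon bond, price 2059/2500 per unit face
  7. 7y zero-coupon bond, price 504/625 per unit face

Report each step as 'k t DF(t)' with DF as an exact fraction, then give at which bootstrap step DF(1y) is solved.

1 1 1939/2000
2 2 4767/5000
3 3 1883/2000
4 4 113/125
5 5 109/125
6 6 2059/2500
7 7 504/625
DF(1y) is solved at step 1

step 1 [1y] swap r/1=61/1939: DF=(1 − 61/1939·(0))/(1+61/1939) = 1939/2000 ≈ 0.969500
step 2 [2y] bond c/1=21/400: DF=(4217409/4000000 − 21/400·(0.969500))/(1+21/400) = 4767/5000 ≈ 0.953400
step 3 [3y] swap r/1=195/9548: DF=(1 − 195/9548·(0.969500+0.953400))/(1+195/9548) = 1883/2000 ≈ 0.941500
step 4 [4y] swap r/1=240/9421: DF=(1 − 240/9421·(0.969500+0.953400+0.941500))/(1+240/9421) = 113/125 ≈ 0.904000
step 5 [5y] bond c/1=3/100: DF=(252803/250000 − 3/100·(0.969500+0.953400+0.941500+0.904000))/(1+3/100) = 109/125 ≈ 0.872000
step 6 [6y] zero: DF = P = 2059/2500 ≈ 0.823600
step 7 [7y] zero: DF = P = 504/625 ≈ 0.806400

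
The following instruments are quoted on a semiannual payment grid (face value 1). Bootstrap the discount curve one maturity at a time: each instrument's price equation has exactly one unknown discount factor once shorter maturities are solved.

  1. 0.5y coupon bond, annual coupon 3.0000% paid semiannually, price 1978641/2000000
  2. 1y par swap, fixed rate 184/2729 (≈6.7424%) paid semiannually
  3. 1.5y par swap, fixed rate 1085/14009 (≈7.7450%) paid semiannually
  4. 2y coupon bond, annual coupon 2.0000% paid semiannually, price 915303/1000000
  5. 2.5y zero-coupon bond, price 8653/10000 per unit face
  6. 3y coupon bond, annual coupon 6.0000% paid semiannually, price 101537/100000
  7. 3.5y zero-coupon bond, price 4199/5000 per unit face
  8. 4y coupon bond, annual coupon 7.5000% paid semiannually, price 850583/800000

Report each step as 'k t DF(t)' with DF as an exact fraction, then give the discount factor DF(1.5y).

1 1/2 9747/10000
2 1 2339/2500
3 3/2 1783/2000
4 2 1757/2000
5 5/2 8653/10000
6 3 4267/5000
7 7/2 4199/5000
8 4 7993/10000
DF(1.5y) = 1783/2000 ≈ 0.891500

step 1 [0.5y] bond c/2=3/200: DF=(1978641/2000000 − 3/200·(0))/(1+3/200) = 9747/10000 ≈ 0.974700
step 2 [1y] swap r/2=92/2729: DF=(1 − 92/2729·(0.974700))/(1+92/2729) = 2339/2500 ≈ 0.935600
step 3 [1.5y] swap r/2=1085/28018: DF=(1 − 1085/28018·(0.974700+0.935600))/(1+1085/28018) = 1783/2000 ≈ 0.891500
step 4 [2y] bond c/2=1/100: DF=(915303/1000000 − 1/100·(0.974700+0.935600+0.891500))/(1+1/100) = 1757/2000 ≈ 0.878500
step 5 [2.5y] zero: DF = P = 8653/10000 ≈ 0.865300
step 6 [3y] bond c/2=3/100: DF=(101537/100000 − 3/100·(0.974700+0.935600+0.891500+0.878500+0.865300))/(1+3/100) = 4267/5000 ≈ 0.853400
step 7 [3.5y] zero: DF = P = 4199/5000 ≈ 0.839800
step 8 [4y] bond c/2=3/80: DF=(850583/800000 − 3/80·(0.974700+0.935600+0.891500+0.878500+0.865300+0.853400+0.839800))/(1+3/80) = 7993/10000 ≈ 0.799300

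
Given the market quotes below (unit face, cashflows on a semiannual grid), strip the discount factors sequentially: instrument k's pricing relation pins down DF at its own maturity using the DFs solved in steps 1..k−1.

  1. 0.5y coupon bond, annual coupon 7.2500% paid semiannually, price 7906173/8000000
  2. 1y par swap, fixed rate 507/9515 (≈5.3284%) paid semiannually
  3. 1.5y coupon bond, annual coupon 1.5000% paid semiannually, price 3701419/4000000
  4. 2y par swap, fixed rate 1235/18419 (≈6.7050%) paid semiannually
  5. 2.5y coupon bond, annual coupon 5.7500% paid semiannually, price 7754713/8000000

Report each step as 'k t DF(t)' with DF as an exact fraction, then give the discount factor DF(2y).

step 1 [0.5y] bond c/2=29/800: DF=(7906173/8000000 − 29/800·(0))/(1+29/800) = 9537/10000 ≈ 0.953700
step 2 [1y] swap r/2=507/19030: DF=(1 − 507/19030·(0.953700))/(1+507/19030) = 9493/10000 ≈ 0.949300
step 3 [1.5y] bond c/2=3/400: DF=(3701419/4000000 − 3/400·(0.953700+0.949300))/(1+3/400) = 9043/10000 ≈ 0.904300
step 4 [2y] swap r/2=1235/36838: DF=(1 − 1235/36838·(0.953700+0.949300+0.904300))/(1+1235/36838) = 1753/2000 ≈ 0.876500
step 5 [2.5y] bond c/2=23/800: DF=(7754713/8000000 − 23/800·(0.953700+0.949300+0.904300+0.876500))/(1+23/800) = 8393/10000 ≈ 0.839300

1 1/2 9537/10000
2 1 9493/10000
3 3/2 9043/10000
4 2 1753/2000
5 5/2 8393/10000
DF(2y) = 1753/2000 ≈ 0.876500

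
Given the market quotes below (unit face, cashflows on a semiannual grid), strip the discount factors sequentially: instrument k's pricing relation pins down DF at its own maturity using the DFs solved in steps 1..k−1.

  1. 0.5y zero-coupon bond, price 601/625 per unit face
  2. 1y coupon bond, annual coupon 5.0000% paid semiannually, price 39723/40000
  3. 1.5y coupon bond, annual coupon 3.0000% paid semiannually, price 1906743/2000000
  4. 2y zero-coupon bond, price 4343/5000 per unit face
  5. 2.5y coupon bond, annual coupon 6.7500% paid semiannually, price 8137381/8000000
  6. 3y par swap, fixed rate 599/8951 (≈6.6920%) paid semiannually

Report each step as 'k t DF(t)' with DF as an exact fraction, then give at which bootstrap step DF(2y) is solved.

1 1/2 601/625
2 1 4727/5000
3 3/2 9111/10000
4 2 4343/5000
5 5/2 2159/2500
6 3 8203/10000
DF(2y) is solved at step 4

step 1 [0.5y] zero: DF = P = 601/625 ≈ 0.961600
step 2 [1y] bond c/2=1/40: DF=(39723/40000 − 1/40·(0.961600))/(1+1/40) = 4727/5000 ≈ 0.945400
step 3 [1.5y] bond c/2=3/200: DF=(1906743/2000000 − 3/200·(0.961600+0.945400))/(1+3/200) = 9111/10000 ≈ 0.911100
step 4 [2y] zero: DF = P = 4343/5000 ≈ 0.868600
step 5 [2.5y] bond c/2=27/800: DF=(8137381/8000000 − 27/800·(0.961600+0.945400+0.911100+0.868600))/(1+27/800) = 2159/2500 ≈ 0.863600
step 6 [3y] swap r/2=599/17902: DF=(1 − 599/17902·(0.961600+0.945400+0.911100+0.868600+0.863600))/(1+599/17902) = 8203/10000 ≈ 0.820300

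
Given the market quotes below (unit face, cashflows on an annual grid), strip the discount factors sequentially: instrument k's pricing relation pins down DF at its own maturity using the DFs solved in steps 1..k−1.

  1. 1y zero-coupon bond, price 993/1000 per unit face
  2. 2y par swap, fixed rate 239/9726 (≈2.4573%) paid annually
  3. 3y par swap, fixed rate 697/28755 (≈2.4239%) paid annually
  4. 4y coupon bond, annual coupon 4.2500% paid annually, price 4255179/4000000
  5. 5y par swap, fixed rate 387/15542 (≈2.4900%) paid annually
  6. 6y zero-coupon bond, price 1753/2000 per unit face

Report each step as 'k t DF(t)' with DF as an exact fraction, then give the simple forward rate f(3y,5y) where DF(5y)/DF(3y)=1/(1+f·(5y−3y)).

step 1 [1y] zero: DF = P = 993/1000 ≈ 0.993000
step 2 [2y] swap r/1=239/9726: DF=(1 − 239/9726·(0.993000))/(1+239/9726) = 4761/5000 ≈ 0.952200
step 3 [3y] swap r/1=697/28755: DF=(1 − 697/28755·(0.993000+0.952200))/(1+697/28755) = 9303/10000 ≈ 0.930300
step 4 [4y] bond c/1=17/400: DF=(4255179/4000000 − 17/400·(0.993000+0.952200+0.930300))/(1+17/400) = 1129/1250 ≈ 0.903200
step 5 [5y] swap r/1=387/15542: DF=(1 − 387/15542·(0.993000+0.952200+0.930300+0.903200))/(1+387/15542) = 8839/10000 ≈ 0.883900
step 6 [6y] zero: DF = P = 1753/2000 ≈ 0.876500

1 1 993/1000
2 2 4761/5000
3 3 9303/10000
4 4 1129/1250
5 5 8839/10000
6 6 1753/2000
f(3y,5y) = ((9303/10000)/(8839/10000) − 1)/(2) = 232/8839 ≈ 2.6247%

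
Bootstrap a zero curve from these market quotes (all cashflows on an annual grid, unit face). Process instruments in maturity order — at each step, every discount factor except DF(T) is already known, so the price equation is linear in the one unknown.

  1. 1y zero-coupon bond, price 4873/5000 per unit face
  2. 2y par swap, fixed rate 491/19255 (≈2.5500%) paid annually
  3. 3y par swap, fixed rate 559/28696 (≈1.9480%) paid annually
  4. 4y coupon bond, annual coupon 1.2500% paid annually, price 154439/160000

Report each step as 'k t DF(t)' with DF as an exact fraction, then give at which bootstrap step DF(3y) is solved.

1 1 4873/5000
2 2 9509/10000
3 3 9441/10000
4 4 9179/10000
DF(3y) is solved at step 3

step 1 [1y] zero: DF = P = 4873/5000 ≈ 0.974600
step 2 [2y] swap r/1=491/19255: DF=(1 − 491/19255·(0.974600))/(1+491/19255) = 9509/10000 ≈ 0.950900
step 3 [3y] swap r/1=559/28696: DF=(1 − 559/28696·(0.974600+0.950900))/(1+559/28696) = 9441/10000 ≈ 0.944100
step 4 [4y] bond c/1=1/80: DF=(154439/160000 − 1/80·(0.974600+0.950900+0.944100))/(1+1/80) = 9179/10000 ≈ 0.917900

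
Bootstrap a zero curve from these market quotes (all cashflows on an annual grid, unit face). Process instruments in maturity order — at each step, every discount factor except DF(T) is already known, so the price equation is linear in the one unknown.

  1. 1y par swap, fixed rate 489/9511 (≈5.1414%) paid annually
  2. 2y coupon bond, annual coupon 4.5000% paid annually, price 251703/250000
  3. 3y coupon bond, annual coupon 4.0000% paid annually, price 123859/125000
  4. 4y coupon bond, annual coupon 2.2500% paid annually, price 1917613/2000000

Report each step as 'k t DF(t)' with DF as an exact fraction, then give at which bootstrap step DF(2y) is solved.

1 1 9511/10000
2 2 369/400
3 3 8807/10000
4 4 8771/10000
DF(2y) is solved at step 2

step 1 [1y] swap r/1=489/9511: DF=(1 − 489/9511·(0))/(1+489/9511) = 9511/10000 ≈ 0.951100
step 2 [2y] bond c/1=9/200: DF=(251703/250000 − 9/200·(0.951100))/(1+9/200) = 369/400 ≈ 0.922500
step 3 [3y] bond c/1=1/25: DF=(123859/125000 − 1/25·(0.951100+0.922500))/(1+1/25) = 8807/10000 ≈ 0.880700
step 4 [4y] bond c/1=9/400: DF=(1917613/2000000 − 9/400·(0.951100+0.922500+0.880700))/(1+9/400) = 8771/10000 ≈ 0.877100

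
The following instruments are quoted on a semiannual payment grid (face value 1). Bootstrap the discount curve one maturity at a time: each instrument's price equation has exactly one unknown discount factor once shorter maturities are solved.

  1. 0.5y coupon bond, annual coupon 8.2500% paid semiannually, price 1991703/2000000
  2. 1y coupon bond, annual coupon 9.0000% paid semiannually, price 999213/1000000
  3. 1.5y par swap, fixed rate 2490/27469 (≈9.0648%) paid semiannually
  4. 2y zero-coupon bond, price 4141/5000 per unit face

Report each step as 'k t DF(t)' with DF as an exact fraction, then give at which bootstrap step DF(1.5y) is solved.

step 1 [0.5y] bond c/2=33/800: DF=(1991703/2000000 − 33/800·(0))/(1+33/800) = 2391/2500 ≈ 0.956400
step 2 [1y] bond c/2=9/200: DF=(999213/1000000 − 9/200·(0.956400))/(1+9/200) = 183/200 ≈ 0.915000
step 3 [1.5y] swap r/2=1245/27469: DF=(1 − 1245/27469·(0.956400+0.915000))/(1+1245/27469) = 1751/2000 ≈ 0.875500
step 4 [2y] zero: DF = P = 4141/5000 ≈ 0.828200

1 1/2 2391/2500
2 1 183/200
3 3/2 1751/2000
4 2 4141/5000
DF(1.5y) is solved at step 3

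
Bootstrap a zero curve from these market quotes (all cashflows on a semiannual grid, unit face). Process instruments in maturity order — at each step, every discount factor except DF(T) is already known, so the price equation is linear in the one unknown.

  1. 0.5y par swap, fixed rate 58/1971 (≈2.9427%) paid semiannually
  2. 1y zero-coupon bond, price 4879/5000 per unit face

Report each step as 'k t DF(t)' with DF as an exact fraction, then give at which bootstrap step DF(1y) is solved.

1 1/2 1971/2000
2 1 4879/5000
DF(1y) is solved at step 2

step 1 [0.5y] swap r/2=29/1971: DF=(1 − 29/1971·(0))/(1+29/1971) = 1971/2000 ≈ 0.985500
step 2 [1y] zero: DF = P = 4879/5000 ≈ 0.975800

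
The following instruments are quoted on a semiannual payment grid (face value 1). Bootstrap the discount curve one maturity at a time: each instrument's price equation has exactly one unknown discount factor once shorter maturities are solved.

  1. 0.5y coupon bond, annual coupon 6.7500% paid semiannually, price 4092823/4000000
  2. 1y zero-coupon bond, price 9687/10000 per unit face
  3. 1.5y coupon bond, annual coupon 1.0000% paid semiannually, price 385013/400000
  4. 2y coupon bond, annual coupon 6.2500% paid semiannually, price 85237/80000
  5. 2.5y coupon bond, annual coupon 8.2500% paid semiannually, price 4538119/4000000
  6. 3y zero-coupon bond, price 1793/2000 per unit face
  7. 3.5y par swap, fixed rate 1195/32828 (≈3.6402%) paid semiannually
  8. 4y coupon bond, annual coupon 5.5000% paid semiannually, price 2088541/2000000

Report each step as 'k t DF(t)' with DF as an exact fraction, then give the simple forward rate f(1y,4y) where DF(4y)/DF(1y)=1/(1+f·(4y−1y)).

step 1 [0.5y] bond c/2=27/800: DF=(4092823/4000000 − 27/800·(0))/(1+27/800) = 4949/5000 ≈ 0.989800
step 2 [1y] zero: DF = P = 9687/10000 ≈ 0.968700
step 3 [1.5y] bond c/2=1/200: DF=(385013/400000 − 1/200·(0.989800+0.968700))/(1+1/200) = 237/250 ≈ 0.948000
step 4 [2y] bond c/2=1/32: DF=(85237/80000 − 1/32·(0.989800+0.968700+0.948000))/(1+1/32) = 9451/10000 ≈ 0.945100
step 5 [2.5y] bond c/2=33/800: DF=(4538119/4000000 − 33/800·(0.989800+0.968700+0.948000+0.945100))/(1+33/800) = 937/1000 ≈ 0.937000
step 6 [3y] zero: DF = P = 1793/2000 ≈ 0.896500
step 7 [3.5y] swap r/2=1195/65656: DF=(1 − 1195/65656·(0.989800+0.968700+0.948000+0.945100+0.937000+0.896500))/(1+1195/65656) = 1761/2000 ≈ 0.880500
step 8 [4y] bond c/2=11/400: DF=(2088541/2000000 − 11/400·(0.989800+0.968700+0.948000+0.945100+0.937000+0.896500+0.880500))/(1+11/400) = 4203/5000 ≈ 0.840600

1 1/2 4949/5000
2 1 9687/10000
3 3/2 237/250
4 2 9451/10000
5 5/2 937/1000
6 3 1793/2000
7 7/2 1761/2000
8 4 4203/5000
f(1y,4y) = ((9687/10000)/(4203/5000) − 1)/(3) = 427/8406 ≈ 5.0797%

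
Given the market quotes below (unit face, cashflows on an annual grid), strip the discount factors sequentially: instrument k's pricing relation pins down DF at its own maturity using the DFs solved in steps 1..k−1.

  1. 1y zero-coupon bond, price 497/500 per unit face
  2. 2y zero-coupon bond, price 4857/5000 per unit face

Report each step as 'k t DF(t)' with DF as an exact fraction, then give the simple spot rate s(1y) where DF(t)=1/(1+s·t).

step 1 [1y] zero: DF = P = 497/500 ≈ 0.994000
step 2 [2y] zero: DF = P = 4857/5000 ≈ 0.971400

1 1 497/500
2 2 4857/5000
s(1y) = (1/(497/500) − 1)/(1) = 3/497 ≈ 0.6036%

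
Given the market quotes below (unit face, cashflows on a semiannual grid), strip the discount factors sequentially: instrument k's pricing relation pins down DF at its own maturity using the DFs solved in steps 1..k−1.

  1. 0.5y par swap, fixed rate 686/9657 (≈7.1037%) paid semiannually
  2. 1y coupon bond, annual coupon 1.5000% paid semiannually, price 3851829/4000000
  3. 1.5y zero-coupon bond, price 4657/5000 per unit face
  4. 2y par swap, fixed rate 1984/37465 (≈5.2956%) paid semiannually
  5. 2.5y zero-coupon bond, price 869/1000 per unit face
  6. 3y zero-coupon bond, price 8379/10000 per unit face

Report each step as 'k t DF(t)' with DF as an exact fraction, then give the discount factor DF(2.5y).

step 1 [0.5y] swap r/2=343/9657: DF=(1 − 343/9657·(0))/(1+343/9657) = 9657/10000 ≈ 0.965700
step 2 [1y] bond c/2=3/400: DF=(3851829/4000000 − 3/400·(0.965700))/(1+3/400) = 4743/5000 ≈ 0.948600
step 3 [1.5y] zero: DF = P = 4657/5000 ≈ 0.931400
step 4 [2y] swap r/2=992/37465: DF=(1 − 992/37465·(0.965700+0.948600+0.931400))/(1+992/37465) = 563/625 ≈ 0.900800
step 5 [2.5y] zero: DF = P = 869/1000 ≈ 0.869000
step 6 [3y] zero: DF = P = 8379/10000 ≈ 0.837900

1 1/2 9657/10000
2 1 4743/5000
3 3/2 4657/5000
4 2 563/625
5 5/2 869/1000
6 3 8379/10000
DF(2.5y) = 869/1000 ≈ 0.869000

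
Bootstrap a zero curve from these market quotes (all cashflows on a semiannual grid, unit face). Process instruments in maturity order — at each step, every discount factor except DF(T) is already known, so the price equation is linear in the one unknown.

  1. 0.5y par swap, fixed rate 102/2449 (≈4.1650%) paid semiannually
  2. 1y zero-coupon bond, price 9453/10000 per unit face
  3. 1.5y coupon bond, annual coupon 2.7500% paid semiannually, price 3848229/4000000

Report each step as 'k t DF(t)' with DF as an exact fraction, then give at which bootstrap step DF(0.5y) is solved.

1 1/2 2449/2500
2 1 9453/10000
3 3/2 9229/10000
DF(0.5y) is solved at step 1

step 1 [0.5y] swap r/2=51/2449: DF=(1 − 51/2449·(0))/(1+51/2449) = 2449/2500 ≈ 0.979600
step 2 [1y] zero: DF = P = 9453/10000 ≈ 0.945300
step 3 [1.5y] bond c/2=11/800: DF=(3848229/4000000 − 11/800·(0.979600+0.945300))/(1+11/800) = 9229/10000 ≈ 0.922900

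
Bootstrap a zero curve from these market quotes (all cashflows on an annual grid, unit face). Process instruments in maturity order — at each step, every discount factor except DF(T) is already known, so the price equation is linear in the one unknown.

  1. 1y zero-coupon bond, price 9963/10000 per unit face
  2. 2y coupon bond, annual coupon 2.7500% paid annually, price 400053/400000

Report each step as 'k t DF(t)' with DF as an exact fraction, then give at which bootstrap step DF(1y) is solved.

step 1 [1y] zero: DF = P = 9963/10000 ≈ 0.996300
step 2 [2y] bond c/1=11/400: DF=(400053/400000 − 11/400·(0.996300))/(1+11/400) = 9467/10000 ≈ 0.946700

1 1 9963/10000
2 2 9467/10000
DF(1y) is solved at step 1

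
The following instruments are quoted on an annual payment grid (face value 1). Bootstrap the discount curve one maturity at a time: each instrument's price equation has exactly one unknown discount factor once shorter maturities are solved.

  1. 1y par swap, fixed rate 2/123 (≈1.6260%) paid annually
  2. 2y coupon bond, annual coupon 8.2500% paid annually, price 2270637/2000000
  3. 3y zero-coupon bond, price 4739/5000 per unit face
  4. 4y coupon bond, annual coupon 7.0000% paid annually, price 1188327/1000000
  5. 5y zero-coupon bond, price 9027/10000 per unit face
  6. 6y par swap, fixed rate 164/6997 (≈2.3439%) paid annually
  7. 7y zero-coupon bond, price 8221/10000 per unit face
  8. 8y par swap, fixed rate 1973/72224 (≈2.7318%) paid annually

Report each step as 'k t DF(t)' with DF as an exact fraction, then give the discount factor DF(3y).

1 1 123/125
2 2 4869/5000
3 3 4739/5000
4 4 1841/2000
5 5 9027/10000
6 6 543/625
7 7 8221/10000
8 8 8027/10000
DF(3y) = 4739/5000 ≈ 0.947800

step 1 [1y] swap r/1=2/123: DF=(1 − 2/123·(0))/(1+2/123) = 123/125 ≈ 0.984000
step 2 [2y] bond c/1=33/400: DF=(2270637/2000000 − 33/400·(0.984000))/(1+33/400) = 4869/5000 ≈ 0.973800
step 3 [3y] zero: DF = P = 4739/5000 ≈ 0.947800
step 4 [4y] bond c/1=7/100: DF=(1188327/1000000 − 7/100·(0.984000+0.973800+0.947800))/(1+7/100) = 1841/2000 ≈ 0.920500
step 5 [5y] zero: DF = P = 9027/10000 ≈ 0.902700
step 6 [6y] swap r/1=164/6997: DF=(1 − 164/6997·(0.984000+0.973800+0.947800+0.920500+0.902700))/(1+164/6997) = 543/625 ≈ 0.868800
step 7 [7y] zero: DF = P = 8221/10000 ≈ 0.822100
step 8 [8y] swap r/1=1973/72224: DF=(1 − 1973/72224·(0.984000+0.973800+0.947800+0.920500+0.902700+0.868800+0.822100))/(1+1973/72224) = 8027/10000 ≈ 0.802700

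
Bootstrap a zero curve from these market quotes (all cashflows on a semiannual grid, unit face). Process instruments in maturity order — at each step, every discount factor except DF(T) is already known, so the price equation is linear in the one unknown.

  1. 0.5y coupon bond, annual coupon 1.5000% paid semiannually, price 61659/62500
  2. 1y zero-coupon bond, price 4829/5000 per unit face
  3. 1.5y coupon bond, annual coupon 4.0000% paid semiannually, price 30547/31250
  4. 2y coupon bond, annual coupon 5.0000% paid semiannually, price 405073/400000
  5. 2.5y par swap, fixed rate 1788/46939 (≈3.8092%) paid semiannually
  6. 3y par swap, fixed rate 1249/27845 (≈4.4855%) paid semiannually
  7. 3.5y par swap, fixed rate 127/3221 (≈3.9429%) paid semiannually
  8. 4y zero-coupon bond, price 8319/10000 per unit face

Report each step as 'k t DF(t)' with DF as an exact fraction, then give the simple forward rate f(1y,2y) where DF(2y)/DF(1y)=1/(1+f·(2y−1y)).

step 1 [0.5y] bond c/2=3/400: DF=(61659/62500 − 3/400·(0))/(1+3/400) = 612/625 ≈ 0.979200
step 2 [1y] zero: DF = P = 4829/5000 ≈ 0.965800
step 3 [1.5y] bond c/2=1/50: DF=(30547/31250 − 1/50·(0.979200+0.965800))/(1+1/50) = 4601/5000 ≈ 0.920200
step 4 [2y] bond c/2=1/40: DF=(405073/400000 − 1/40·(0.979200+0.965800+0.920200))/(1+1/40) = 9181/10000 ≈ 0.918100
step 5 [2.5y] swap r/2=894/46939: DF=(1 − 894/46939·(0.979200+0.965800+0.920200+0.918100))/(1+894/46939) = 4553/5000 ≈ 0.910600
step 6 [3y] swap r/2=1249/55690: DF=(1 − 1249/55690·(0.979200+0.965800+0.920200+0.918100+0.910600))/(1+1249/55690) = 8751/10000 ≈ 0.875100
step 7 [3.5y] swap r/2=127/6442: DF=(1 − 127/6442·(0.979200+0.965800+0.920200+0.918100+0.910600+0.875100))/(1+127/6442) = 873/1000 ≈ 0.873000
step 8 [4y] zero: DF = P = 8319/10000 ≈ 0.831900

1 1/2 612/625
2 1 4829/5000
3 3/2 4601/5000
4 2 9181/10000
5 5/2 4553/5000
6 3 8751/10000
7 7/2 873/1000
8 4 8319/10000
f(1y,2y) = ((4829/5000)/(9181/10000) − 1)/(1) = 477/9181 ≈ 5.1955%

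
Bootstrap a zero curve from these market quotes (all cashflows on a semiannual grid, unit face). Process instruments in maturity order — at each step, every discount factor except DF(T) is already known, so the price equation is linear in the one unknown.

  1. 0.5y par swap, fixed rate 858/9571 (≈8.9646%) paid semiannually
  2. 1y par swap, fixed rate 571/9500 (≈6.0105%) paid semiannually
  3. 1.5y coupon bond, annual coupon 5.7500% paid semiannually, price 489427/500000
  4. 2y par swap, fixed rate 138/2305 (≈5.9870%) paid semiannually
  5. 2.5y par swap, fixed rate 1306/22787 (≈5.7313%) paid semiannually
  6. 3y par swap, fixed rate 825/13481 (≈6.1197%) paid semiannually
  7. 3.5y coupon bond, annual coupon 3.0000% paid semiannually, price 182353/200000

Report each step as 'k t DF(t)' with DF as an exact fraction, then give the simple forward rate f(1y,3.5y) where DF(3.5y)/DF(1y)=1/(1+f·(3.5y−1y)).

step 1 [0.5y] swap r/2=429/9571: DF=(1 − 429/9571·(0))/(1+429/9571) = 9571/10000 ≈ 0.957100
step 2 [1y] swap r/2=571/19000: DF=(1 − 571/19000·(0.957100))/(1+571/19000) = 9429/10000 ≈ 0.942900
step 3 [1.5y] bond c/2=23/800: DF=(489427/500000 − 23/800·(0.957100+0.942900))/(1+23/800) = 1123/1250 ≈ 0.898400
step 4 [2y] swap r/2=69/2305: DF=(1 − 69/2305·(0.957100+0.942900+0.898400))/(1+69/2305) = 556/625 ≈ 0.889600
step 5 [2.5y] swap r/2=653/22787: DF=(1 − 653/22787·(0.957100+0.942900+0.898400+0.889600))/(1+653/22787) = 4347/5000 ≈ 0.869400
step 6 [3y] swap r/2=825/26962: DF=(1 − 825/26962·(0.957100+0.942900+0.898400+0.889600+0.869400))/(1+825/26962) = 167/200 ≈ 0.835000
step 7 [3.5y] bond c/2=3/200: DF=(182353/200000 − 3/200·(0.957100+0.942900+0.898400+0.889600+0.869400+0.835000))/(1+3/200) = 4093/5000 ≈ 0.818600

1 1/2 9571/10000
2 1 9429/10000
3 3/2 1123/1250
4 2 556/625
5 5/2 4347/5000
6 3 167/200
7 7/2 4093/5000
f(1y,3.5y) = ((9429/10000)/(4093/5000) − 1)/(5/2) = 1243/20465 ≈ 6.0738%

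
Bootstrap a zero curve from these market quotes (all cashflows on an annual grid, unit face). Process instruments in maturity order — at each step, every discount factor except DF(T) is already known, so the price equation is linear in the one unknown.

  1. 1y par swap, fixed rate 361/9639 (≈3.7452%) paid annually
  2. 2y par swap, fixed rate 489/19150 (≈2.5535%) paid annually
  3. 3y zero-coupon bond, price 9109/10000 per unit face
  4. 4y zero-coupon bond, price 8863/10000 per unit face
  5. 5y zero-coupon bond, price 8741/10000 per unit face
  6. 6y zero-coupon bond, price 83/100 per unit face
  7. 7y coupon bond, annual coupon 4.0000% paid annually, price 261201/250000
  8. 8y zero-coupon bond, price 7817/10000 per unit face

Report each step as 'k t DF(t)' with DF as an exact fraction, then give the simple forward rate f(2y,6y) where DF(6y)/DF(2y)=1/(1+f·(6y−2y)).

1 1 9639/10000
2 2 9511/10000
3 3 9109/10000
4 4 8863/10000
5 5 8741/10000
6 6 83/100
7 7 7963/10000
8 8 7817/10000
f(2y,6y) = ((9511/10000)/(83/100) − 1)/(4) = 1211/33200 ≈ 3.6476%

step 1 [1y] swap r/1=361/9639: DF=(1 − 361/9639·(0))/(1+361/9639) = 9639/10000 ≈ 0.963900
step 2 [2y] swap r/1=489/19150: DF=(1 − 489/19150·(0.963900))/(1+489/19150) = 9511/10000 ≈ 0.951100
step 3 [3y] zero: DF = P = 9109/10000 ≈ 0.910900
step 4 [4y] zero: DF = P = 8863/10000 ≈ 0.886300
step 5 [5y] zero: DF = P = 8741/10000 ≈ 0.874100
step 6 [6y] zero: DF = P = 83/100 ≈ 0.830000
step 7 [7y] bond c/1=1/25: DF=(261201/250000 − 1/25·(0.963900+0.951100+0.910900+0.886300+0.874100+0.830000))/(1+1/25) = 7963/10000 ≈ 0.796300
step 8 [8y] zero: DF = P = 7817/10000 ≈ 0.781700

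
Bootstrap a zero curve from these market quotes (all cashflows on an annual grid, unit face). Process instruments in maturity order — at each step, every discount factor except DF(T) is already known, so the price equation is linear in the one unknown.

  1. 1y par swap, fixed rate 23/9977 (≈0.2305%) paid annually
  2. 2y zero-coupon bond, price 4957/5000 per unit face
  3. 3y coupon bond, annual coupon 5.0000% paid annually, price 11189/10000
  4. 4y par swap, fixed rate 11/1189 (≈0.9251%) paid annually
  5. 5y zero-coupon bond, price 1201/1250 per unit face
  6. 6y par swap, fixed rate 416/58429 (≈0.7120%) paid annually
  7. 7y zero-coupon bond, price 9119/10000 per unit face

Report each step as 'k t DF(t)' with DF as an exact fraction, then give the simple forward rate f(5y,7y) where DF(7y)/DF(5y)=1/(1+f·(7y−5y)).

1 1 9977/10000
2 2 4957/5000
3 3 9709/10000
4 4 9637/10000
5 5 1201/1250
6 6 599/625
7 7 9119/10000
f(5y,7y) = ((1201/1250)/(9119/10000) − 1)/(2) = 489/18238 ≈ 2.6812%

step 1 [1y] swap r/1=23/9977: DF=(1 − 23/9977·(0))/(1+23/9977) = 9977/10000 ≈ 0.997700
step 2 [2y] zero: DF = P = 4957/5000 ≈ 0.991400
step 3 [3y] bond c/1=1/20: DF=(11189/10000 − 1/20·(0.997700+0.991400))/(1+1/20) = 9709/10000 ≈ 0.970900
step 4 [4y] swap r/1=11/1189: DF=(1 − 11/1189·(0.997700+0.991400+0.970900))/(1+11/1189) = 9637/10000 ≈ 0.963700
step 5 [5y] zero: DF = P = 1201/1250 ≈ 0.960800
step 6 [6y] swap r/1=416/58429: DF=(1 − 416/58429·(0.997700+0.991400+0.970900+0.963700+0.960800))/(1+416/58429) = 599/625 ≈ 0.958400
step 7 [7y] zero: DF = P = 9119/10000 ≈ 0.911900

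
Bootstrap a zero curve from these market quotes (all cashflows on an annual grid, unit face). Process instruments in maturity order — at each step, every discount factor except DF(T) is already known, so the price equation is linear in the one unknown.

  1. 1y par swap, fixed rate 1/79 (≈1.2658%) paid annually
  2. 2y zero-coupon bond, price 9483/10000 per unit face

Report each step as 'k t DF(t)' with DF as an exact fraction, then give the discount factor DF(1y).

step 1 [1y] swap r/1=1/79: DF=(1 − 1/79·(0))/(1+1/79) = 79/80 ≈ 0.987500
step 2 [2y] zero: DF = P = 9483/10000 ≈ 0.948300

1 1 79/80
2 2 9483/10000
DF(1y) = 79/80 ≈ 0.987500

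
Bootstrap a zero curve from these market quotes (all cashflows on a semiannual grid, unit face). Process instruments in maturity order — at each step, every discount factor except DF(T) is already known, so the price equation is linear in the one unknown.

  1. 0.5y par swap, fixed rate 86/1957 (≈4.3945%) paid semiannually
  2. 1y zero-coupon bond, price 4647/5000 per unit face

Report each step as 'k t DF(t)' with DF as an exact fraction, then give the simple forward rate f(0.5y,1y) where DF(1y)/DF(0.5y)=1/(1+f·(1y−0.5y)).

step 1 [0.5y] swap r/2=43/1957: DF=(1 − 43/1957·(0))/(1+43/1957) = 1957/2000 ≈ 0.978500
step 2 [1y] zero: DF = P = 4647/5000 ≈ 0.929400

1 1/2 1957/2000
2 1 4647/5000
f(0.5y,1y) = ((1957/2000)/(4647/5000) − 1)/(1/2) = 491/4647 ≈ 10.5660%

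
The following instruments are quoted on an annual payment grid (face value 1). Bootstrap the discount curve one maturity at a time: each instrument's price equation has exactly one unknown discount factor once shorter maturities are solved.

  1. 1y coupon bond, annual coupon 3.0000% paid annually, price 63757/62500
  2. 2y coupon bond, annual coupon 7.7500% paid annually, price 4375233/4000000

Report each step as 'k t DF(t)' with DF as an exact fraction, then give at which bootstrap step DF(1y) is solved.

1 1 619/625
2 2 9439/10000
DF(1y) is solved at step 1

step 1 [1y] bond c/1=3/100: DF=(63757/62500 − 3/100·(0))/(1+3/100) = 619/625 ≈ 0.990400
step 2 [2y] bond c/1=31/400: DF=(4375233/4000000 − 31/400·(0.990400))/(1+31/400) = 9439/10000 ≈ 0.943900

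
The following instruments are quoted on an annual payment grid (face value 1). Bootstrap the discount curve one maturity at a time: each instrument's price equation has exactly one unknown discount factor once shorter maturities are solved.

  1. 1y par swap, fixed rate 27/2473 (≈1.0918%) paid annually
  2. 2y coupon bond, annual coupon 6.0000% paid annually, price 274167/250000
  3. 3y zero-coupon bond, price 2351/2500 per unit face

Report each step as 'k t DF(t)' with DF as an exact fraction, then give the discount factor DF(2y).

1 1 2473/2500
2 2 4893/5000
3 3 2351/2500
DF(2y) = 4893/5000 ≈ 0.978600

step 1 [1y] swap r/1=27/2473: DF=(1 − 27/2473·(0))/(1+27/2473) = 2473/2500 ≈ 0.989200
step 2 [2y] bond c/1=3/50: DF=(274167/250000 − 3/50·(0.989200))/(1+3/50) = 4893/5000 ≈ 0.978600
step 3 [3y] zero: DF = P = 2351/2500 ≈ 0.940400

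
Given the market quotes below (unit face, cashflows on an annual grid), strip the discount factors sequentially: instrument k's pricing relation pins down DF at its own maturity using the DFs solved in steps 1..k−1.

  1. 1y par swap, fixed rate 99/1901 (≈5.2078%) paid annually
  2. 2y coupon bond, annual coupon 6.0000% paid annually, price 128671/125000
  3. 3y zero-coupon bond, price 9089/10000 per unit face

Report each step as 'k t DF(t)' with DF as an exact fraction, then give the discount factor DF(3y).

step 1 [1y] swap r/1=99/1901: DF=(1 − 99/1901·(0))/(1+99/1901) = 1901/2000 ≈ 0.950500
step 2 [2y] bond c/1=3/50: DF=(128671/125000 − 3/50·(0.950500))/(1+3/50) = 9173/10000 ≈ 0.917300
step 3 [3y] zero: DF = P = 9089/10000 ≈ 0.908900

1 1 1901/2000
2 2 9173/10000
3 3 9089/10000
DF(3y) = 9089/10000 ≈ 0.908900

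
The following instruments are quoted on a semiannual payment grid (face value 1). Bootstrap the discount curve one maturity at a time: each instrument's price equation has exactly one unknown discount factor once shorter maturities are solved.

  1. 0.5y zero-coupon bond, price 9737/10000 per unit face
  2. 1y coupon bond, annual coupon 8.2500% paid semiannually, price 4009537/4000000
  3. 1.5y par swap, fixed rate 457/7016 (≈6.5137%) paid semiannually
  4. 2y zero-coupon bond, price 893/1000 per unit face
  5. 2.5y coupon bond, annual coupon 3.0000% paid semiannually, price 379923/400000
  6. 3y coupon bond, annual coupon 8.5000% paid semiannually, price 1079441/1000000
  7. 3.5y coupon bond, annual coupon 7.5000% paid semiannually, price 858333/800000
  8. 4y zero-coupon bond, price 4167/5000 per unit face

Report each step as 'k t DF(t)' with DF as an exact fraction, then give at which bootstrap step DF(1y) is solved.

1 1/2 9737/10000
2 1 9241/10000
3 3/2 4543/5000
4 2 893/1000
5 5/2 8811/10000
6 3 8487/10000
7 7/2 8379/10000
8 4 4167/5000
DF(1y) is solved at step 2

step 1 [0.5y] zero: DF = P = 9737/10000 ≈ 0.973700
step 2 [1y] bond c/2=33/800: DF=(4009537/4000000 − 33/800·(0.973700))/(1+33/800) = 9241/10000 ≈ 0.924100
step 3 [1.5y] swap r/2=457/14032: DF=(1 − 457/14032·(0.973700+0.924100))/(1+457/14032) = 4543/5000 ≈ 0.908600
step 4 [2y] zero: DF = P = 893/1000 ≈ 0.893000
step 5 [2.5y] bond c/2=3/200: DF=(379923/400000 − 3/200·(0.973700+0.924100+0.908600+0.893000))/(1+3/200) = 8811/10000 ≈ 0.881100
step 6 [3y] bond c/2=17/400: DF=(1079441/1000000 − 17/400·(0.973700+0.924100+0.908600+0.893000+0.881100))/(1+17/400) = 8487/10000 ≈ 0.848700
step 7 [3.5y] bond c/2=3/80: DF=(858333/800000 − 3/80·(0.973700+0.924100+0.908600+0.893000+0.881100+0.848700))/(1+3/80) = 8379/10000 ≈ 0.837900
step 8 [4y] zero: DF = P = 4167/5000 ≈ 0.833400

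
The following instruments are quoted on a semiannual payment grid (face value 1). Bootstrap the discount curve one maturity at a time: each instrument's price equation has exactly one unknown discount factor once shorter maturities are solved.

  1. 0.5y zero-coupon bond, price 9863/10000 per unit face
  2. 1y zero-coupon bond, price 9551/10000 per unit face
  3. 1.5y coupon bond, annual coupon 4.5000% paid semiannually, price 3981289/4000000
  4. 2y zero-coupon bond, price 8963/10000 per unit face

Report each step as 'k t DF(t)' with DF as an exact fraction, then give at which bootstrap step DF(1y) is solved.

step 1 [0.5y] zero: DF = P = 9863/10000 ≈ 0.986300
step 2 [1y] zero: DF = P = 9551/10000 ≈ 0.955100
step 3 [1.5y] bond c/2=9/400: DF=(3981289/4000000 − 9/400·(0.986300+0.955100))/(1+9/400) = 9307/10000 ≈ 0.930700
step 4 [2y] zero: DF = P = 8963/10000 ≈ 0.896300

1 1/2 9863/10000
2 1 9551/10000
3 3/2 9307/10000
4 2 8963/10000
DF(1y) is solved at step 2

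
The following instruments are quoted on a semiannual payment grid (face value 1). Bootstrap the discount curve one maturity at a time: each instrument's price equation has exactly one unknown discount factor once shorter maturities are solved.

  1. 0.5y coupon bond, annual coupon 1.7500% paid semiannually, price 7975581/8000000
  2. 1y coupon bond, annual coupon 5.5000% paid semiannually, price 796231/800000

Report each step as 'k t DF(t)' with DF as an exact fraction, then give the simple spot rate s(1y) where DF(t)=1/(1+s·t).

1 1/2 9883/10000
2 1 4711/5000
s(1y) = (1/(4711/5000) − 1)/(1) = 289/4711 ≈ 6.1346%

step 1 [0.5y] bond c/2=7/800: DF=(7975581/8000000 − 7/800·(0))/(1+7/800) = 9883/10000 ≈ 0.988300
step 2 [1y] bond c/2=11/400: DF=(796231/800000 − 11/400·(0.988300))/(1+11/400) = 4711/5000 ≈ 0.942200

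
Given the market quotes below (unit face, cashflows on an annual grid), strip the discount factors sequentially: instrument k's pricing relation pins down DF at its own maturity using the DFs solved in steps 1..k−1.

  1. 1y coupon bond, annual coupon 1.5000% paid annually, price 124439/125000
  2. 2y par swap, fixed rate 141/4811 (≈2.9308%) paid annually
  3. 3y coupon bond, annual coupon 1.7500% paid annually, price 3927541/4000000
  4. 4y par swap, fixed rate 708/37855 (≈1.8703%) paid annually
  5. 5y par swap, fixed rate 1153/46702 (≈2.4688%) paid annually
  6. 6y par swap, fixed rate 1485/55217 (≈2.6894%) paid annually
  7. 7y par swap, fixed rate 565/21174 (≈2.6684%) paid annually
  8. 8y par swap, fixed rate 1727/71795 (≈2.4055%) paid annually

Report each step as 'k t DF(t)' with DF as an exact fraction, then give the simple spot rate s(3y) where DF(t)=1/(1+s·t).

step 1 [1y] bond c/1=3/200: DF=(124439/125000 − 3/200·(0))/(1+3/200) = 613/625 ≈ 0.980800
step 2 [2y] swap r/1=141/4811: DF=(1 − 141/4811·(0.980800))/(1+141/4811) = 2359/2500 ≈ 0.943600
step 3 [3y] bond c/1=7/400: DF=(3927541/4000000 − 7/400·(0.980800+0.943600))/(1+7/400) = 9319/10000 ≈ 0.931900
step 4 [4y] swap r/1=708/37855: DF=(1 − 708/37855·(0.980800+0.943600+0.931900))/(1+708/37855) = 2323/2500 ≈ 0.929200
step 5 [5y] swap r/1=1153/46702: DF=(1 − 1153/46702·(0.980800+0.943600+0.931900+0.929200))/(1+1153/46702) = 8847/10000 ≈ 0.884700
step 6 [6y] swap r/1=1485/55217: DF=(1 − 1485/55217·(0.980800+0.943600+0.931900+0.929200+0.884700))/(1+1485/55217) = 1703/2000 ≈ 0.851500
step 7 [7y] swap r/1=565/21174: DF=(1 − 565/21174·(0.980800+0.943600+0.931900+0.929200+0.884700+0.851500))/(1+565/21174) = 1661/2000 ≈ 0.830500
step 8 [8y] swap r/1=1727/71795: DF=(1 − 1727/71795·(0.980800+0.943600+0.931900+0.929200+0.884700+0.851500+0.830500))/(1+1727/71795) = 8273/10000 ≈ 0.827300

1 1 613/625
2 2 2359/2500
3 3 9319/10000
4 4 2323/2500
5 5 8847/10000
6 6 1703/2000
7 7 1661/2000
8 8 8273/10000
s(3y) = (1/(9319/10000) − 1)/(3) = 227/9319 ≈ 2.4359%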